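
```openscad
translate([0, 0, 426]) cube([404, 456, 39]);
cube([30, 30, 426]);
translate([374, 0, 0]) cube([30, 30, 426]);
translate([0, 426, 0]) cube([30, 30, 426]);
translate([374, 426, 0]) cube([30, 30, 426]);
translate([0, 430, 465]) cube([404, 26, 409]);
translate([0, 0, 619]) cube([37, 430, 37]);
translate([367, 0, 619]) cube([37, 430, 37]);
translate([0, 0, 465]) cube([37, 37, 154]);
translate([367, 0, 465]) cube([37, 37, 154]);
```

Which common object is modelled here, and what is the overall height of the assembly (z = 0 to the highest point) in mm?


A chair. The overall height is 874 mm.

A slab on four corner posts with a tall panel at the back — a chair. The seat slab sits at z = 426 with thickness 39, and the 409 mm backrest starts at the seat top, so the overall height is 426 + 39 + 409 = 874 mm.


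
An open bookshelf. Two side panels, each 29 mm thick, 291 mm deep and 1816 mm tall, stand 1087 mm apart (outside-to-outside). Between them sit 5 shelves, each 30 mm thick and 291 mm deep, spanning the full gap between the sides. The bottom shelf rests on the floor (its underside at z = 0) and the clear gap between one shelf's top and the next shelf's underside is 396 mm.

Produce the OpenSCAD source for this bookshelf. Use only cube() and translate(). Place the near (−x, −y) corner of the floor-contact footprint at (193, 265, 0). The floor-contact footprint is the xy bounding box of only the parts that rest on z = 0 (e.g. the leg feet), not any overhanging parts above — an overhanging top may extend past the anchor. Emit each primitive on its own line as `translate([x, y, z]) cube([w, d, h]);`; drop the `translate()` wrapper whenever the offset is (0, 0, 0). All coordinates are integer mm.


translate([193, 265, 0]) cube([29, 291, 1816]);
translate([1251, 265, 0]) cube([29, 291, 1816]);
translate([222, 265, 0]) cube([1029, 291, 30]);
translate([222, 265, 426]) cube([1029, 291, 30]);
translate([222, 265, 852]) cube([1029, 291, 30]);
translate([222, 265, 1278]) cube([1029, 291, 30]);
translate([222, 265, 1704]) cube([1029, 291, 30]);


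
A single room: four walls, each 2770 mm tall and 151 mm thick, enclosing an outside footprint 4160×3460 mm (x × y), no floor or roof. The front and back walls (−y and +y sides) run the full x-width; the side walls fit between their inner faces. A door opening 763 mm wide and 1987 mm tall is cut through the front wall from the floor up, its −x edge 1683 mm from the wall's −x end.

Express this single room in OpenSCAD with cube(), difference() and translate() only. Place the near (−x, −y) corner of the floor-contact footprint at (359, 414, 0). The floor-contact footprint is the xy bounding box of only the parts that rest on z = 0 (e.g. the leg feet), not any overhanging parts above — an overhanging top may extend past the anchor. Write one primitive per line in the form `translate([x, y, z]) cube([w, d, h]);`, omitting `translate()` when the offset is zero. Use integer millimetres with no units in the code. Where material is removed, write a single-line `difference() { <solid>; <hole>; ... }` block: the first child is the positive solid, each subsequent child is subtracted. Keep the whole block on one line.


difference() { translate([359, 414, 0]) cube([4160, 151, 2770]); translate([2042, 414, 0]) cube([763, 151, 1987]); }
translate([359, 3723, 0]) cube([4160, 151, 2770]);
translate([359, 565, 0]) cube([151, 3158, 2770]);
translate([4368, 565, 0]) cube([151, 3158, 2770]);


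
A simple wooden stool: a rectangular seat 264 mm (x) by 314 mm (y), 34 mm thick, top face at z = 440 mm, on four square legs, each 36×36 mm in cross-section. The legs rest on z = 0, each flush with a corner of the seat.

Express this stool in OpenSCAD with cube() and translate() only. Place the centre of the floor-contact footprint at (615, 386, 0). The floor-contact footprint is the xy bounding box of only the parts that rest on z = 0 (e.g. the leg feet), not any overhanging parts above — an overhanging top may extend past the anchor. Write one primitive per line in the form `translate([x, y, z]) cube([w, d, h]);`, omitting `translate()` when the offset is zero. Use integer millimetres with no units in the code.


translate([483, 229, 406]) cube([264, 314, 34]);
translate([483, 229, 0]) cube([36, 36, 406]);
translate([711, 229, 0]) cube([36, 36, 406]);
translate([483, 507, 0]) cube([36, 36, 406]);
translate([711, 507, 0]) cube([36, 36, 406]);


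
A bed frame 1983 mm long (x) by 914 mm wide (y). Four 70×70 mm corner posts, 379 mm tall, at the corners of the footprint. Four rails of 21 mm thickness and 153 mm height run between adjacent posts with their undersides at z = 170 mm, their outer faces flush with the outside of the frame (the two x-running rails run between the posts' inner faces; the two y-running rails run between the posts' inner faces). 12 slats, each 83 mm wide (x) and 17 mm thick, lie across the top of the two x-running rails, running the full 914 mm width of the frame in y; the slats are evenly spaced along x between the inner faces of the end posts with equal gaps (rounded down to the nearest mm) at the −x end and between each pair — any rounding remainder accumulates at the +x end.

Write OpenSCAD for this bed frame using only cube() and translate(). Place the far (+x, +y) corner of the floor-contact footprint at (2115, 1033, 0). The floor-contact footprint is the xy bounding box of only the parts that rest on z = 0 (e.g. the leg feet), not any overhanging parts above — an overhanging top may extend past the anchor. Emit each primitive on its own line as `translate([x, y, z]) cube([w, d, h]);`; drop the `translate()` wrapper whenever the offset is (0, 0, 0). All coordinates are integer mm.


translate([132, 119, 0]) cube([70, 70, 379]);
translate([132, 963, 0]) cube([70, 70, 379]);
translate([2045, 119, 0]) cube([70, 70, 379]);
translate([2045, 963, 0]) cube([70, 70, 379]);
translate([202, 119, 170]) cube([1843, 21, 153]);
translate([202, 1012, 170]) cube([1843, 21, 153]);
translate([132, 189, 170]) cube([21, 774, 153]);
translate([2094, 189, 170]) cube([21, 774, 153]);
translate([267, 119, 323]) cube([83, 914, 17]);
translate([415, 119, 323]) cube([83, 914, 17]);
translate([563, 119, 323]) cube([83, 914, 17]);
translate([711, 119, 323]) cube([83, 914, 17]);
translate([859, 119, 323]) cube([83, 914, 17]);
translate([1007, 119, 323]) cube([83, 914, 17]);
translate([1155, 119, 323]) cube([83, 914, 17]);
translate([1303, 119, 323]) cube([83, 914, 17]);
translate([1451, 119, 323]) cube([83, 914, 17]);
translate([1599, 119, 323]) cube([83, 914, 17]);
translate([1747, 119, 323]) cube([83, 914, 17]);
translate([1895, 119, 323]) cube([83, 914, 17]);


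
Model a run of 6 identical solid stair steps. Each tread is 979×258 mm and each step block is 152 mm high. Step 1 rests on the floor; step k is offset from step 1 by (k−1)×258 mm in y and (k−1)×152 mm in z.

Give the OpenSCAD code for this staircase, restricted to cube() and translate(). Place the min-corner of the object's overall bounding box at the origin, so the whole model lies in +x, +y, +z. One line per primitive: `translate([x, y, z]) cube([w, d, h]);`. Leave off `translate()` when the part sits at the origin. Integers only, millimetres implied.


cube([979, 258, 152]);
translate([0, 258, 152]) cube([979, 258, 152]);
translate([0, 516, 304]) cube([979, 258, 152]);
translate([0, 774, 456]) cube([979, 258, 152]);
translate([0, 1032, 608]) cube([979, 258, 152]);
translate([0, 1290, 760]) cube([979, 258, 152]);


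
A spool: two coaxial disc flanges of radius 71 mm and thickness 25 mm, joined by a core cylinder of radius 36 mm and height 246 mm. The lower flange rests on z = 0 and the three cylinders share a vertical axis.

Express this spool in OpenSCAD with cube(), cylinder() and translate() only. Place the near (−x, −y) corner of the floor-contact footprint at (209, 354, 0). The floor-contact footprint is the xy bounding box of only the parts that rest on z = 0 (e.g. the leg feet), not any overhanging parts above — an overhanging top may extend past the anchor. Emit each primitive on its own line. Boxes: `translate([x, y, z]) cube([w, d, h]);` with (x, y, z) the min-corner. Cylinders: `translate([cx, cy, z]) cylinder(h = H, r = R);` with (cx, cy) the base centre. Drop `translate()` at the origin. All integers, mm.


translate([280, 425, 0]) cylinder(h = 25, r = 71);
translate([280, 425, 25]) cylinder(h = 246, r = 36);
translate([280, 425, 271]) cylinder(h = 25, r = 71);


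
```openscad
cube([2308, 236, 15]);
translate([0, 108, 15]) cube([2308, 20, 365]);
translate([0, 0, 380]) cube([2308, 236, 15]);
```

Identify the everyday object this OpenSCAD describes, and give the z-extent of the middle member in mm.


An I-beam. The web height is 365 mm.

Two wide flanges with a thin centred web — an I-beam. Overall 395 mm minus two 15 mm flanges gives a web of 395 − 2·15 = 365 mm.


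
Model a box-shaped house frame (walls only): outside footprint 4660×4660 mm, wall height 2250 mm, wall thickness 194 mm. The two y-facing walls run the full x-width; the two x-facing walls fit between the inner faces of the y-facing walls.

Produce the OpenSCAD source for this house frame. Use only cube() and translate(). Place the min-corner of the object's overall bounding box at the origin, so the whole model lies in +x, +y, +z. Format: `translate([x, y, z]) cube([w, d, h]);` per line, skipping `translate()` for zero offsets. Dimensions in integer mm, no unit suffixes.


cube([4660, 194, 2250]);
translate([0, 4466, 0]) cube([4660, 194, 2250]);
translate([0, 194, 0]) cube([194, 4272, 2250]);
translate([4466, 194, 0]) cube([194, 4272, 2250]);


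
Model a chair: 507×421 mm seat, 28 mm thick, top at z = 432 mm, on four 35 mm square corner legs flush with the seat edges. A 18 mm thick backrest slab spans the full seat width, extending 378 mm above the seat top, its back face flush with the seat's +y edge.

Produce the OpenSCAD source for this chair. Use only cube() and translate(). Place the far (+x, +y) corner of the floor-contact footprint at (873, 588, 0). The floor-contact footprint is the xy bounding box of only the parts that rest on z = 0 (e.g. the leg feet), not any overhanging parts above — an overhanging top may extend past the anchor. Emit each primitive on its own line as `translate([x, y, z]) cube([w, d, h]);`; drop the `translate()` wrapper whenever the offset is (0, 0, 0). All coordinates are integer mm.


// leg_h = 432 - 28 = 404
translate([366, 167, 404]) cube([507, 421, 28]);
translate([366, 167, 0]) cube([35, 35, 404]);
translate([838, 167, 0]) cube([35, 35, 404]);
translate([366, 553, 0]) cube([35, 35, 404]);
translate([838, 553, 0]) cube([35, 35, 404]);
translate([366, 570, 432]) cube([507, 18, 378]);


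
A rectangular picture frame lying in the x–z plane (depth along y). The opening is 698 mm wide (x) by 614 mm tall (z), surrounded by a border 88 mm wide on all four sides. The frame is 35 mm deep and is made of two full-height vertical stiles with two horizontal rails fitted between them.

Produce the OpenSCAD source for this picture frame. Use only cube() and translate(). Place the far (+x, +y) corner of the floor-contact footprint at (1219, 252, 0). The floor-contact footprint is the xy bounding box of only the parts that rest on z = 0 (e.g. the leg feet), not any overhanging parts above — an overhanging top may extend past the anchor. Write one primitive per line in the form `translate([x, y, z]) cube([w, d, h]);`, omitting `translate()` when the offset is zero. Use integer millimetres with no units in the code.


translate([345, 217, 0]) cube([88, 35, 790]);
translate([1131, 217, 0]) cube([88, 35, 790]);
translate([433, 217, 0]) cube([698, 35, 88]);
translate([433, 217, 702]) cube([698, 35, 88]);


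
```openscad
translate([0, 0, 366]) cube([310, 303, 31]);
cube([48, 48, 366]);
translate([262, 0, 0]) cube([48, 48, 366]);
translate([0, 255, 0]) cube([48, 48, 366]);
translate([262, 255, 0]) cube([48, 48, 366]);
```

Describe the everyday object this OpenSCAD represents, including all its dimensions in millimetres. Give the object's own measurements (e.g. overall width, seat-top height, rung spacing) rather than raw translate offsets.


A four-legged stool. The seat is a 310×303×31 mm slab whose top surface is at z = 397 mm; four square legs, each 48×48 mm in cross-section, run from the floor (z = 0) to the underside of the seat, each flush with a corner of the seat.


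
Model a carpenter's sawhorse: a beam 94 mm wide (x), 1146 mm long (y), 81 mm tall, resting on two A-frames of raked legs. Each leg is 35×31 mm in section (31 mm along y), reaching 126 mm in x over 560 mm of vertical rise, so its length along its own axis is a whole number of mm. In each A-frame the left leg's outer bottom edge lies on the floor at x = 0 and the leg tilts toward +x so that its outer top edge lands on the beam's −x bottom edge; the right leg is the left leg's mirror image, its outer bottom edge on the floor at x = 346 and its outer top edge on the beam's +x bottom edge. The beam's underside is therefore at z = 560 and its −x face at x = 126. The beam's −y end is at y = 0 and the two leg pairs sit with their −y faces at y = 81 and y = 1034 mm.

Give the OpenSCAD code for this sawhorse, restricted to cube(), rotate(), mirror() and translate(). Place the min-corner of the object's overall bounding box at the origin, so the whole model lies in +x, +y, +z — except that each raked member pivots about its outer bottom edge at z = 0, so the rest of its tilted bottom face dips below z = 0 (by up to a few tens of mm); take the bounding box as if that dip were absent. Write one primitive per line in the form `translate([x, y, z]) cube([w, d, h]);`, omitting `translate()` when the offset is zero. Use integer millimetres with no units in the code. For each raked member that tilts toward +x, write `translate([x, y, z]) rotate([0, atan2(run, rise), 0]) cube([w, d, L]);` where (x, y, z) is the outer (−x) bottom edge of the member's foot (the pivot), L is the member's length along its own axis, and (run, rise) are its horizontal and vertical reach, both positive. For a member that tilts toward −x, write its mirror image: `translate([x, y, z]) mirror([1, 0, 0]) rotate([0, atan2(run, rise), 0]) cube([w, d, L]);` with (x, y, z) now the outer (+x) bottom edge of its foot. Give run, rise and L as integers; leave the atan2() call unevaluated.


translate([126, 0, 560]) cube([94, 1146, 81]);
translate([0, 81, 0]) rotate([0, atan2(126, 560), 0]) cube([35, 31, 574]);
translate([346, 81, 0]) mirror([1, 0, 0]) rotate([0, atan2(126, 560), 0]) cube([35, 31, 574]);
translate([0, 1034, 0]) rotate([0, atan2(126, 560), 0]) cube([35, 31, 574]);
translate([346, 1034, 0]) mirror([1, 0, 0]) rotate([0, atan2(126, 560), 0]) cube([35, 31, 574]);


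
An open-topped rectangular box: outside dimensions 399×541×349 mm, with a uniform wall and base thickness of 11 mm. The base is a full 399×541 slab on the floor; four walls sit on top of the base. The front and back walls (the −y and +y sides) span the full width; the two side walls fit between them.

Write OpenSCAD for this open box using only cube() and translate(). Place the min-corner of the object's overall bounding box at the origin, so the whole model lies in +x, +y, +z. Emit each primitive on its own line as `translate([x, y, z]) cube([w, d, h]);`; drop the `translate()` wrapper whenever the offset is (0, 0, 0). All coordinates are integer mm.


cube([399, 541, 11]);
translate([0, 0, 11]) cube([399, 11, 338]);
translate([0, 530, 11]) cube([399, 11, 338]);
translate([0, 11, 11]) cube([11, 519, 338]);
translate([388, 11, 11]) cube([11, 519, 338]);


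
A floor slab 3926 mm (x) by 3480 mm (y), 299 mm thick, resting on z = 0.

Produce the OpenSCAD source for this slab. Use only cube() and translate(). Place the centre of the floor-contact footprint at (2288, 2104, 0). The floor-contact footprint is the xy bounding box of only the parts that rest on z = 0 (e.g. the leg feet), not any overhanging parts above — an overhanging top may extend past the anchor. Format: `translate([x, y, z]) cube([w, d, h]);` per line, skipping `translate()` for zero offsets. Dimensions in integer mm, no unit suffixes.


translate([325, 364, 0]) cube([3926, 3480, 299]);


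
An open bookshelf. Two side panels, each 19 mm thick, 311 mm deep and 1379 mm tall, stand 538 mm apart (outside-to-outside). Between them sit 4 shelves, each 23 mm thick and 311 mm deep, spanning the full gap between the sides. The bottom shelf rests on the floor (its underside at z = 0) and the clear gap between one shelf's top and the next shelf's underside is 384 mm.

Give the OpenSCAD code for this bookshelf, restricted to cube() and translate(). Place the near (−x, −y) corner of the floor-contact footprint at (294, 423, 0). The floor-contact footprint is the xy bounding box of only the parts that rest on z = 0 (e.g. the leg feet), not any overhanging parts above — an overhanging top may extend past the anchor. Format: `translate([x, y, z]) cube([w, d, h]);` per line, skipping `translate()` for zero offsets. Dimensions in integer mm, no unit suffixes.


translate([294, 423, 0]) cube([19, 311, 1379]);
translate([813, 423, 0]) cube([19, 311, 1379]);
translate([313, 423, 0]) cube([500, 311, 23]);
translate([313, 423, 407]) cube([500, 311, 23]);
translate([313, 423, 814]) cube([500, 311, 23]);
translate([313, 423, 1221]) cube([500, 311, 23]);


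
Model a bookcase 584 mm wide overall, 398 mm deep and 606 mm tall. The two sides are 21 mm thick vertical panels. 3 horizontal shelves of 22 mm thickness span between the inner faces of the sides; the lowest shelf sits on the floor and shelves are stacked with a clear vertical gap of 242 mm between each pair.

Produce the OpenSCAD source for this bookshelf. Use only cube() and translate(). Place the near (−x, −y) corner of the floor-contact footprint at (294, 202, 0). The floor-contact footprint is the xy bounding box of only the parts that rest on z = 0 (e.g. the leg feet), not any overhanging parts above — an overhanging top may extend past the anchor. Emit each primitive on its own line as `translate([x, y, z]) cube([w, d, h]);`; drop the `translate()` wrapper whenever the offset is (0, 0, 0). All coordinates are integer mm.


translate([294, 202, 0]) cube([21, 398, 606]);
translate([857, 202, 0]) cube([21, 398, 606]);
translate([315, 202, 0]) cube([542, 398, 22]);
translate([315, 202, 264]) cube([542, 398, 22]);
translate([315, 202, 528]) cube([542, 398, 22]);


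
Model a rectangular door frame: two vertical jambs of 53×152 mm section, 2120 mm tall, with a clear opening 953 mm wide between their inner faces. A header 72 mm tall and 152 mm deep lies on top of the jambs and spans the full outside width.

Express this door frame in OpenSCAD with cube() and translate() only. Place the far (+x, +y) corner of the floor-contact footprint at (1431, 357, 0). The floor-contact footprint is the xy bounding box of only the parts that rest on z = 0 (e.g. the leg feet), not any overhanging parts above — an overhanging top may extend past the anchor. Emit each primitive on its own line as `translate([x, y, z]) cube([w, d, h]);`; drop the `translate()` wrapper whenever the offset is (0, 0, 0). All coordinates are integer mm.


translate([372, 205, 0]) cube([53, 152, 2120]);
translate([1378, 205, 0]) cube([53, 152, 2120]);
translate([372, 205, 2120]) cube([1059, 152, 72]);


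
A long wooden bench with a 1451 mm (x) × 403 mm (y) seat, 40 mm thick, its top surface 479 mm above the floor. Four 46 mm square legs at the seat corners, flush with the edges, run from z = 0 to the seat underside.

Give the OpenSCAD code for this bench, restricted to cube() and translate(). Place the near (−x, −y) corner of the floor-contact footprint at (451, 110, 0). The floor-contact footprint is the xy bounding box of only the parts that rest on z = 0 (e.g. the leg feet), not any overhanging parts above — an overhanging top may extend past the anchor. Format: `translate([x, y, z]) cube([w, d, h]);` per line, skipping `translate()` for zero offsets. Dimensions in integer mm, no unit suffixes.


translate([451, 110, 439]) cube([1451, 403, 40]);
translate([451, 110, 0]) cube([46, 46, 439]);
translate([451, 467, 0]) cube([46, 46, 439]);
translate([1856, 110, 0]) cube([46, 46, 439]);
translate([1856, 467, 0]) cube([46, 46, 439]);


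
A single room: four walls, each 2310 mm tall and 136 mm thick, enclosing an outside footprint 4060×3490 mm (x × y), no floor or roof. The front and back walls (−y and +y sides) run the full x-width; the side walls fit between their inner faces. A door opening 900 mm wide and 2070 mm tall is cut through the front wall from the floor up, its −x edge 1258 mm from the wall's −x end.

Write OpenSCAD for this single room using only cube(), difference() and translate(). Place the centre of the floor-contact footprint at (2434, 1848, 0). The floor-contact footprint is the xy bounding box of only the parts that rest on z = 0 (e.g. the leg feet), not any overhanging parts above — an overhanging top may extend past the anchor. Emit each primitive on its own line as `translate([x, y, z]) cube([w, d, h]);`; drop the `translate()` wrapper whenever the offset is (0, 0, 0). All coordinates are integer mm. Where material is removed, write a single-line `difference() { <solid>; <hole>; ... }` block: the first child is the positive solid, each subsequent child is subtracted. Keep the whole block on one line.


difference() { translate([404, 103, 0]) cube([4060, 136, 2310]); translate([1662, 103, 0]) cube([900, 136, 2070]); }
translate([404, 3457, 0]) cube([4060, 136, 2310]);
translate([404, 239, 0]) cube([136, 3218, 2310]);
translate([4328, 239, 0]) cube([136, 3218, 2310]);


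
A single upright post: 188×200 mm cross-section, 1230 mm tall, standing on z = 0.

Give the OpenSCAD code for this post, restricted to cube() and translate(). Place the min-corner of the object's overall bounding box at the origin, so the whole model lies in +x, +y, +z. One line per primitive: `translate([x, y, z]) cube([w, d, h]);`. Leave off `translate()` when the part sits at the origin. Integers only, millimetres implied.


cube([188, 200, 1230]);


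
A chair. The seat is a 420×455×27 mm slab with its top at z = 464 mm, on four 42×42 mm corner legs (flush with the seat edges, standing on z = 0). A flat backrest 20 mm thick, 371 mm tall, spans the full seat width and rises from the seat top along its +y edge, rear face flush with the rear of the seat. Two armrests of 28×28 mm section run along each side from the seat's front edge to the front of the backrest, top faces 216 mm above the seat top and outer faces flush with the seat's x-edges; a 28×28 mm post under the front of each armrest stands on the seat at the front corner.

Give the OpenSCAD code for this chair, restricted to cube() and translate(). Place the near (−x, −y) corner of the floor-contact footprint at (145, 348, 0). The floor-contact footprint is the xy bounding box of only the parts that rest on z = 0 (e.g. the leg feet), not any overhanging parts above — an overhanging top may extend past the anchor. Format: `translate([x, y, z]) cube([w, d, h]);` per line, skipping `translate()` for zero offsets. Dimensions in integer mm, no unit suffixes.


// leg_h = 464 - 27 = 437
// arm post h = 216 - 28 = 188
translate([145, 348, 437]) cube([420, 455, 27]);
translate([145, 348, 0]) cube([42, 42, 437]);
translate([523, 348, 0]) cube([42, 42, 437]);
translate([145, 761, 0]) cube([42, 42, 437]);
translate([523, 761, 0]) cube([42, 42, 437]);
translate([145, 783, 464]) cube([420, 20, 371]);
translate([145, 348, 652]) cube([28, 435, 28]);
translate([537, 348, 652]) cube([28, 435, 28]);
translate([145, 348, 464]) cube([28, 28, 188]);
translate([537, 348, 464]) cube([28, 28, 188]);


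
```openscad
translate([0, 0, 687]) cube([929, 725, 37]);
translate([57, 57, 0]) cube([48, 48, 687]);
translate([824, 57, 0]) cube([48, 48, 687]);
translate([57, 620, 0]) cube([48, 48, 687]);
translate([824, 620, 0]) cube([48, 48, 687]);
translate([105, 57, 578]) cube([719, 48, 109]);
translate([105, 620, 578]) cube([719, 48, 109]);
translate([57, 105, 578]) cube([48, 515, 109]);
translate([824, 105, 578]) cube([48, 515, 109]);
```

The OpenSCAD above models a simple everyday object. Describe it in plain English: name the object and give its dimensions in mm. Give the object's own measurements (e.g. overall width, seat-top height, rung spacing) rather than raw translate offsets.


A table: top 929 mm (x) × 725 mm (y), 37 mm thick, upper face at z = 724 mm, on four 48×48 mm square legs, each inset 57 mm from the nearest pair of top edges from z = 0 to the bottom of the top. Four apron rails, 48 mm thick and 109 mm tall, run between adjacent legs with their top edges flush with the underside of the top and their outer faces flush with the legs' outer faces.


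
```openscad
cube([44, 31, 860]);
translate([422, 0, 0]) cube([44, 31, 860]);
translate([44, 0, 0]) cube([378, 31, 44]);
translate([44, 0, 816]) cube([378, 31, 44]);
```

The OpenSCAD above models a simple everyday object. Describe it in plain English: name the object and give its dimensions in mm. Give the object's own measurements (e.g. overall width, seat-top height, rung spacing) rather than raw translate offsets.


A rectangular picture frame lying in the x–z plane (depth along y). The opening is 378 mm wide (x) by 772 mm tall (z), surrounded by a border 44 mm wide on all four sides. The frame is 31 mm deep and is made of two full-height vertical stiles with two horizontal rails fitted between them.


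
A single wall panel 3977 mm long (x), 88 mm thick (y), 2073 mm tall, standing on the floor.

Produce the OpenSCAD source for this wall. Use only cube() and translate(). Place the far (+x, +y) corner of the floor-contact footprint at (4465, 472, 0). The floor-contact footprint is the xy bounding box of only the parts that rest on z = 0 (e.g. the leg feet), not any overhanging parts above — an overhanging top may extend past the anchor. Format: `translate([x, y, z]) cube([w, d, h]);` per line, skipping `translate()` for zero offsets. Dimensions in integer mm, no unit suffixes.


translate([488, 384, 0]) cube([3977, 88, 2073]);


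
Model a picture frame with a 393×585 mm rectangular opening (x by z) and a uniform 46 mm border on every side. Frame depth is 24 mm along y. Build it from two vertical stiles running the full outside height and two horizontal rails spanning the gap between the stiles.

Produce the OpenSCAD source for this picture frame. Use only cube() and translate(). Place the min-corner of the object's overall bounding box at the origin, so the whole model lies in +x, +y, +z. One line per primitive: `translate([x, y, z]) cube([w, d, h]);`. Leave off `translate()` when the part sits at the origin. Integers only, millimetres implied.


cube([46, 24, 677]);
translate([439, 0, 0]) cube([46, 24, 677]);
translate([46, 0, 0]) cube([393, 24, 46]);
translate([46, 0, 631]) cube([393, 24, 46]);


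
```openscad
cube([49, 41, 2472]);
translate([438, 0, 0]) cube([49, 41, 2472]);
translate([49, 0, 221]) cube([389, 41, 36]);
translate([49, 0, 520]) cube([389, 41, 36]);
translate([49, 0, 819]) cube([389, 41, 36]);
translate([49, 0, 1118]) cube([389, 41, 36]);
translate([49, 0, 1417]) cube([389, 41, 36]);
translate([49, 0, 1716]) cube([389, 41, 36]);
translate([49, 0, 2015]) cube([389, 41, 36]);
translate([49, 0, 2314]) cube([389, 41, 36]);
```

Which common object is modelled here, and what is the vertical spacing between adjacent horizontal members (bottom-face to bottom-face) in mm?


A ladder. The rung spacing is 299 mm.

Two tall 49×41 posts with 8 short bars between them — a ladder. Adjacent rungs sit at z = 221 and z = 520, so the spacing is 520 − 221 = 299 mm.


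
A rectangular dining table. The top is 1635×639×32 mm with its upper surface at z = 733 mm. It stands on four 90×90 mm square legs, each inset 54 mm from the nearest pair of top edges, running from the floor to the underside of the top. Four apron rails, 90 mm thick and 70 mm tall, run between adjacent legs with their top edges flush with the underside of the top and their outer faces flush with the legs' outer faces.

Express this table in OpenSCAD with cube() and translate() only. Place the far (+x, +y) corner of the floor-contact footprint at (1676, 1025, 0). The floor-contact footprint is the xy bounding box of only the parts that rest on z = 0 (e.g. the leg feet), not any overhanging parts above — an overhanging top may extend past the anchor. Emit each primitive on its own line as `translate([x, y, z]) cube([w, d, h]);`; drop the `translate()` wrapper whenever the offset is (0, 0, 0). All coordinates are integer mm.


translate([95, 440, 701]) cube([1635, 639, 32]);
translate([149, 494, 0]) cube([90, 90, 701]);
translate([1586, 494, 0]) cube([90, 90, 701]);
translate([149, 935, 0]) cube([90, 90, 701]);
translate([1586, 935, 0]) cube([90, 90, 701]);
translate([239, 494, 631]) cube([1347, 90, 70]);
translate([239, 935, 631]) cube([1347, 90, 70]);
translate([149, 584, 631]) cube([90, 351, 70]);
translate([1586, 584, 631]) cube([90, 351, 70]);


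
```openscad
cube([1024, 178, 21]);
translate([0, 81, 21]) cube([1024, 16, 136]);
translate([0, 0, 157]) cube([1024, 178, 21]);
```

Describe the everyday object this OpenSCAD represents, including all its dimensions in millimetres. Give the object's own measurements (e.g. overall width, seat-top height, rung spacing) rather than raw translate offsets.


An I-beam lying along x, 1024 mm long. Overall section height 178 mm. Two flanges 178 mm wide (y) and 21 mm thick, one on the floor and one at the top; a web 16 mm thick runs between them, centred on the flange width.


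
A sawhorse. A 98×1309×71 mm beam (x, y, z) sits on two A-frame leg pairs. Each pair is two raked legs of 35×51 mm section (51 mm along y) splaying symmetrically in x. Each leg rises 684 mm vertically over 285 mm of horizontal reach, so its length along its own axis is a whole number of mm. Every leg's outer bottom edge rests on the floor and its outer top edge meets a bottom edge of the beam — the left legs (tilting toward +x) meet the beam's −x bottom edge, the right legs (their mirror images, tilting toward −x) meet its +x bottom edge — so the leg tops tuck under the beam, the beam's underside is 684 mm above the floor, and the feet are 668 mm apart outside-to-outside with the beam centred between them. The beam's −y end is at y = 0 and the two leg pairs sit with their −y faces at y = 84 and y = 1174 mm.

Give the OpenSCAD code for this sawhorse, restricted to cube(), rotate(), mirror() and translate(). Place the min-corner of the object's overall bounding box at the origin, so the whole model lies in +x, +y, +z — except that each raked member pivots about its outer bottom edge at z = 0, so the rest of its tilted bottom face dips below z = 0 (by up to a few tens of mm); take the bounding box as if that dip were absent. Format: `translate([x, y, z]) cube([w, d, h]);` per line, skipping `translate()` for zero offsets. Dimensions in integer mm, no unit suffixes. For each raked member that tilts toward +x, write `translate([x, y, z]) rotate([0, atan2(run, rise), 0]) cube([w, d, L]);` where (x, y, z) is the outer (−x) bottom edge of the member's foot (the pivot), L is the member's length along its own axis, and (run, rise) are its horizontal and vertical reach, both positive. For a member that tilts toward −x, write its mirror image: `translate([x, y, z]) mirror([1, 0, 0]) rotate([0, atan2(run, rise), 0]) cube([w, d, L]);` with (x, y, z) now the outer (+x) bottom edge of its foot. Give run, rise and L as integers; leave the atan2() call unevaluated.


translate([285, 0, 684]) cube([98, 1309, 71]);
translate([0, 84, 0]) rotate([0, atan2(285, 684), 0]) cube([35, 51, 741]);
translate([668, 84, 0]) mirror([1, 0, 0]) rotate([0, atan2(285, 684), 0]) cube([35, 51, 741]);
translate([0, 1174, 0]) rotate([0, atan2(285, 684), 0]) cube([35, 51, 741]);
translate([668, 1174, 0]) mirror([1, 0, 0]) rotate([0, atan2(285, 684), 0]) cube([35, 51, 741]);


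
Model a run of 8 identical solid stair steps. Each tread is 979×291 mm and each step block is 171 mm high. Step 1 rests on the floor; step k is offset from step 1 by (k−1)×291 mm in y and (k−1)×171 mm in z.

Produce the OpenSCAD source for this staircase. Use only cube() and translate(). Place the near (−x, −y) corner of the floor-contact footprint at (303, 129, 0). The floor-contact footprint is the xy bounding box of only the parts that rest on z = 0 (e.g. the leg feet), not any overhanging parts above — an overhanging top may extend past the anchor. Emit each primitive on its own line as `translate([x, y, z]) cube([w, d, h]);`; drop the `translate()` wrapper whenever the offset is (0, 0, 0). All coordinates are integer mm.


translate([303, 129, 0]) cube([979, 291, 171]);
translate([303, 420, 171]) cube([979, 291, 171]);
translate([303, 711, 342]) cube([979, 291, 171]);
translate([303, 1002, 513]) cube([979, 291, 171]);
translate([303, 1293, 684]) cube([979, 291, 171]);
translate([303, 1584, 855]) cube([979, 291, 171]);
translate([303, 1875, 1026]) cube([979, 291, 171]);
translate([303, 2166, 1197]) cube([979, 291, 171]);


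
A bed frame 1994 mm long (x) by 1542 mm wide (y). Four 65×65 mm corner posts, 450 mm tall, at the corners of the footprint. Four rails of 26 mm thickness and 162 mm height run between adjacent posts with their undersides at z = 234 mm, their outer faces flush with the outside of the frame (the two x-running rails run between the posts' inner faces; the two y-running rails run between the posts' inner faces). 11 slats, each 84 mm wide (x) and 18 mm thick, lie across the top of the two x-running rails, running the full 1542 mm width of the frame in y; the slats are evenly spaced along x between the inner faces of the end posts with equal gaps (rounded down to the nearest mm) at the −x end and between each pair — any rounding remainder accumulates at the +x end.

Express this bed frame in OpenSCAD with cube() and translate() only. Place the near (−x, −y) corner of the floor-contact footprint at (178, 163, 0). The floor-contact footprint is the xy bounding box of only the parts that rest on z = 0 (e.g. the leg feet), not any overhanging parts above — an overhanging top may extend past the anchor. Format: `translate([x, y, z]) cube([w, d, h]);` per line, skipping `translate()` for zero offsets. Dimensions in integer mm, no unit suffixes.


translate([178, 163, 0]) cube([65, 65, 450]);
translate([178, 1640, 0]) cube([65, 65, 450]);
translate([2107, 163, 0]) cube([65, 65, 450]);
translate([2107, 1640, 0]) cube([65, 65, 450]);
translate([243, 163, 234]) cube([1864, 26, 162]);
translate([243, 1679, 234]) cube([1864, 26, 162]);
translate([178, 228, 234]) cube([26, 1412, 162]);
translate([2146, 228, 234]) cube([26, 1412, 162]);
translate([321, 163, 396]) cube([84, 1542, 18]);
translate([483, 163, 396]) cube([84, 1542, 18]);
translate([645, 163, 396]) cube([84, 1542, 18]);
translate([807, 163, 396]) cube([84, 1542, 18]);
translate([969, 163, 396]) cube([84, 1542, 18]);
translate([1131, 163, 396]) cube([84, 1542, 18]);
translate([1293, 163, 396]) cube([84, 1542, 18]);
translate([1455, 163, 396]) cube([84, 1542, 18]);
translate([1617, 163, 396]) cube([84, 1542, 18]);
translate([1779, 163, 396]) cube([84, 1542, 18]);
translate([1941, 163, 396]) cube([84, 1542, 18]);


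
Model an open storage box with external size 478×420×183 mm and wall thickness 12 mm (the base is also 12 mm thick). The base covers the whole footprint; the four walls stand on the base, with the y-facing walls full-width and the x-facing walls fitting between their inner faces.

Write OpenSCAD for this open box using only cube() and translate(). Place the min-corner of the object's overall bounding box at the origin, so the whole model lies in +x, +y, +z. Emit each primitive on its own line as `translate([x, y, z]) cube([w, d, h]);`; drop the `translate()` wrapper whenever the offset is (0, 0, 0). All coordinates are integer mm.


cube([478, 420, 12]);
translate([0, 0, 12]) cube([478, 12, 171]);
translate([0, 408, 12]) cube([478, 12, 171]);
translate([0, 12, 12]) cube([12, 396, 171]);
translate([466, 12, 12]) cube([12, 396, 171]);


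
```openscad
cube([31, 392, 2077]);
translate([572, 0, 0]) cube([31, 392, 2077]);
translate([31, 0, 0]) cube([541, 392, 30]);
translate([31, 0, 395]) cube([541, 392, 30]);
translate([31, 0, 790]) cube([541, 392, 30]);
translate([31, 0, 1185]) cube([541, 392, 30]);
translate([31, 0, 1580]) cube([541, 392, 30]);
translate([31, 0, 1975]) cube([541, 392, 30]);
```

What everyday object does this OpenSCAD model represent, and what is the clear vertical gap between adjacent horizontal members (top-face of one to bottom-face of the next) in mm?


A bookshelf. The clear shelf gap is 365 mm.

Two tall side panels with 6 horizontal boards between them — a bookshelf. The first two shelf undersides are at z = 0 and z = 395; with shelf thickness 30, the clear gap is 395 − 0 − 30 = 365 mm.


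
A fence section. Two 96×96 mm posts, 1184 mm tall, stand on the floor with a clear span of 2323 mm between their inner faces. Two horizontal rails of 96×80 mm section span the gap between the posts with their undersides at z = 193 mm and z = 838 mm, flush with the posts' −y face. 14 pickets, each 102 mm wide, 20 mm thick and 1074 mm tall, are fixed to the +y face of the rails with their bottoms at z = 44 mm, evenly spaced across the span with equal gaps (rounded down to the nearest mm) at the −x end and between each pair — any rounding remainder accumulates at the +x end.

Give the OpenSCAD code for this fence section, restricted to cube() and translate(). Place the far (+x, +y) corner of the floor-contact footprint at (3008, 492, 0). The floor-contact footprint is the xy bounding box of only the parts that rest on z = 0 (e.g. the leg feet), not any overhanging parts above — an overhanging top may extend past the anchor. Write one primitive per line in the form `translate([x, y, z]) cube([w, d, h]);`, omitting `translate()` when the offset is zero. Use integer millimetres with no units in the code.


translate([493, 396, 0]) cube([96, 96, 1184]);
translate([2912, 396, 0]) cube([96, 96, 1184]);
translate([589, 396, 193]) cube([2323, 96, 80]);
translate([589, 396, 838]) cube([2323, 96, 80]);
translate([648, 492, 44]) cube([102, 20, 1074]);
translate([809, 492, 44]) cube([102, 20, 1074]);
translate([970, 492, 44]) cube([102, 20, 1074]);
translate([1131, 492, 44]) cube([102, 20, 1074]);
translate([1292, 492, 44]) cube([102, 20, 1074]);
translate([1453, 492, 44]) cube([102, 20, 1074]);
translate([1614, 492, 44]) cube([102, 20, 1074]);
translate([1775, 492, 44]) cube([102, 20, 1074]);
translate([1936, 492, 44]) cube([102, 20, 1074]);
translate([2097, 492, 44]) cube([102, 20, 1074]);
translate([2258, 492, 44]) cube([102, 20, 1074]);
translate([2419, 492, 44]) cube([102, 20, 1074]);
translate([2580, 492, 44]) cube([102, 20, 1074]);
translate([2741, 492, 44]) cube([102, 20, 1074]);


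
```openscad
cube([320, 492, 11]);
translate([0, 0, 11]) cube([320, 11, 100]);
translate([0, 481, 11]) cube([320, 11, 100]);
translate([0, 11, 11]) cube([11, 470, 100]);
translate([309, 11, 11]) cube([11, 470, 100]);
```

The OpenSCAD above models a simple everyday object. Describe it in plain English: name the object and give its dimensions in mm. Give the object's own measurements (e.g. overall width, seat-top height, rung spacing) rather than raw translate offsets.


An open-topped rectangular box: outside dimensions 320×492×111 mm, with a uniform wall and base thickness of 11 mm. The base is a full 320×492 slab on the floor; four walls sit on top of the base. The front and back walls (the −y and +y sides) span the full width; the two side walls fit between them.


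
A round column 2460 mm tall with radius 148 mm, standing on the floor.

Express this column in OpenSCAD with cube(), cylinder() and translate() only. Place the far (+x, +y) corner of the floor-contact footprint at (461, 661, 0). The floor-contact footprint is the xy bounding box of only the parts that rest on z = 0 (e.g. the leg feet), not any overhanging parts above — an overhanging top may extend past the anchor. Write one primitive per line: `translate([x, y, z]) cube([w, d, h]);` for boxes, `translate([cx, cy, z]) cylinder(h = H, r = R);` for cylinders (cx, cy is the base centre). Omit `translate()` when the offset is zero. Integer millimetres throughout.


translate([313, 513, 0]) cylinder(h = 2460, r = 148);
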